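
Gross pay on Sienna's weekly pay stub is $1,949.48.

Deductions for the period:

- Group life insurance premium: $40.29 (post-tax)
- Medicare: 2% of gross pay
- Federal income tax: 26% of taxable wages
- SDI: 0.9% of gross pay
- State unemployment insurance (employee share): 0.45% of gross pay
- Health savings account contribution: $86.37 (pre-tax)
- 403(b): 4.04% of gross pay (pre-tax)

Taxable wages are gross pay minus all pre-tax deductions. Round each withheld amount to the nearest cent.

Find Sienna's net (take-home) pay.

Health savings account contribution: $86.37
403(b): $1,949.48 × 0.0404 = $78.76
Pre-tax total = $86.37 + $78.76 = $165.13
Taxable wages = $1,949.48 − $165.13 = $1,784.35
Federal income tax: $1,784.35 × 0.26 = $463.93
State unemployment insurance (employee share): $1,949.48 × 0.0045 = $8.77
Medicare: $1,949.48 × 0.02 = $38.99
SDI: $1,949.48 × 0.009 = $17.55
Group life insurance premium: $40.29
Total deductions = $86.37 + $78.76 + $463.93 + $8.77 + $38.99 + $17.55 + $40.29 = $734.66
Net pay = $1,949.48 − $734.66 = $1,214.82

$1,214.82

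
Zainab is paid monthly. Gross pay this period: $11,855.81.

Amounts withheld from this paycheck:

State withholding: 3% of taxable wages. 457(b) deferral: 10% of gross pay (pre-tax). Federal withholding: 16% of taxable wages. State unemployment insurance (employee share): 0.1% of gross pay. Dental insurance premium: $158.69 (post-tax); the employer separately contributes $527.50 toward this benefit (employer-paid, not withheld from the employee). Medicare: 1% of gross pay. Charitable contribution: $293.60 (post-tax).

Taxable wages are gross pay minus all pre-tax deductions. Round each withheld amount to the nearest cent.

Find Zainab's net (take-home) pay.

$8,060.17

457(b) deferral: $11,855.81 × 0.1 = $1,185.58
Taxable wages = $11,855.81 − $1,185.58 = $10,670.23
Federal withholding: $10,670.23 × 0.16 = $1,707.24
State withholding: $10,670.23 × 0.03 = $320.11
State unemployment insurance (employee share): $11,855.81 × 0.001 = $11.86
Medicare: $11,855.81 × 0.01 = $118.56
Charitable contribution: $293.60
Dental insurance premium: $158.69
(Employer's $527.50 toward dental insurance premium is not withheld from the employee.)
Total deductions = $1,185.58 + $1,707.24 + $320.11 + $11.86 + $118.56 + $293.60 + $158.69 = $3,795.64
Net pay = $11,855.81 − $3,795.64 = $8,060.17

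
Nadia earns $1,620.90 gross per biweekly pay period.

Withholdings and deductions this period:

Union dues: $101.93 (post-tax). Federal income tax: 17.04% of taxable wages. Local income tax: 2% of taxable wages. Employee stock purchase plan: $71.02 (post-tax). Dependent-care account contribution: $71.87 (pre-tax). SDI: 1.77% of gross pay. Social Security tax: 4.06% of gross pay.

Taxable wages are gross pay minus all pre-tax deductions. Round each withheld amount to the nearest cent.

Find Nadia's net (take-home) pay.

Dependent-care account contribution: $71.87
Taxable wages = $1,620.90 − $71.87 = $1,549.03
Local income tax: $1,549.03 × 0.02 = $30.98
Federal income tax: $1,549.03 × 0.1704 = $263.95
SDI: $1,620.90 × 0.0177 = $28.69
Social Security tax: $1,620.90 × 0.0406 = $65.81
Union dues: $101.93
Employee stock purchase plan: $71.02
Total deductions = $71.87 + $30.98 + $263.95 + $28.69 + $65.81 + $101.93 + $71.02 = $634.25
Net pay = $1,620.90 − $634.25 = $986.65

$986.65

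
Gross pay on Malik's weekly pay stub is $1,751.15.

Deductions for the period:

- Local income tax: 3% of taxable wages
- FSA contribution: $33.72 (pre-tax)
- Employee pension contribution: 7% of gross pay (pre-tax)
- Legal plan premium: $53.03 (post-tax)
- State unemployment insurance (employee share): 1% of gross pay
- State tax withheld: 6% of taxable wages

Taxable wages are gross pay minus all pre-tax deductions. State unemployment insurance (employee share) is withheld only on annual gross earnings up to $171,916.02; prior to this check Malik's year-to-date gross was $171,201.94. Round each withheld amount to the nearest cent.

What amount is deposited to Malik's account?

$1,391.14

FSA contribution: $33.72
Employee pension contribution: $1,751.15 × 0.07 = $122.58
Pre-tax total = $33.72 + $122.58 = $156.30
Taxable wages = $1,751.15 − $156.30 = $1,594.85
Local income tax: $1,594.85 × 0.03 = $47.85
State tax withheld: $1,594.85 × 0.06 = $95.69
State unemployment insurance (employee share): only $171,916.02 − $171,201.94 = $714.08 of this check is subject → $714.08 × 0.01 = $7.14
Legal plan premium: $53.03
Total deductions = $33.72 + $122.58 + $47.85 + $95.69 + $7.14 + $53.03 = $360.01
Net pay = $1,751.15 − $360.01 = $1,391.14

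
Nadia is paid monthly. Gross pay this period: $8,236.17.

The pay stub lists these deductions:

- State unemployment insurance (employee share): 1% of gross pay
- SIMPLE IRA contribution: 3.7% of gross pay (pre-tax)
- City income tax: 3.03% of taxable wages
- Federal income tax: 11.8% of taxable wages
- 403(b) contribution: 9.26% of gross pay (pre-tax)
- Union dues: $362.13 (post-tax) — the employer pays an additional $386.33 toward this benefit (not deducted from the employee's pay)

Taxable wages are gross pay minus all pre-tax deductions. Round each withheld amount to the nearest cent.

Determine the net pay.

$5,661.15

403(b) contribution: $8,236.17 × 0.0926 = $762.67
SIMPLE IRA contribution: $8,236.17 × 0.037 = $304.74
Pre-tax total = $762.67 + $304.74 = $1,067.41
Taxable wages = $8,236.17 − $1,067.41 = $7,168.76
Federal income tax: $7,168.76 × 0.118 = $845.91
City income tax: $7,168.76 × 0.0303 = $217.21
State unemployment insurance (employee share): $8,236.17 × 0.01 = $82.36
Union dues: $362.13
(Employer's $386.33 toward union dues is not withheld from the employee.)
Total deductions = $762.67 + $304.74 + $845.91 + $217.21 + $82.36 + $362.13 = $2,575.02
Net pay = $8,236.17 − $2,575.02 = $5,661.15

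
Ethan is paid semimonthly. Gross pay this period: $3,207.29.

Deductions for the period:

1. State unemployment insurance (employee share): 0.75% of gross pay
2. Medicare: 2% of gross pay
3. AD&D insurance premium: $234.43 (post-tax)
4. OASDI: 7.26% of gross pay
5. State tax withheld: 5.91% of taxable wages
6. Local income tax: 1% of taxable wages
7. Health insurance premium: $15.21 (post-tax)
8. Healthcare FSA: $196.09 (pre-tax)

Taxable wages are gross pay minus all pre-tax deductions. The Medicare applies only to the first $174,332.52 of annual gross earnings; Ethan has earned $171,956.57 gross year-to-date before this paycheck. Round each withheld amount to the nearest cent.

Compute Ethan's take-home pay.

Healthcare FSA: $196.09
Taxable wages = $3,207.29 − $196.09 = $3,011.20
State tax withheld: $3,011.20 × 0.0591 = $177.96
Local income tax: $3,011.20 × 0.01 = $30.11
State unemployment insurance (employee share): $3,207.29 × 0.0075 = $24.05
OASDI: $3,207.29 × 0.0726 = $232.85
Medicare: only $174,332.52 − $171,956.57 = $2,375.95 of this check is subject → $2,375.95 × 0.02 = $47.52
Health insurance premium: $15.21
AD&D insurance premium: $234.43
Total deductions = $196.09 + $177.96 + $30.11 + $24.05 + $232.85 + $47.52 + $15.21 + $234.43 = $958.22
Net pay = $3,207.29 − $958.22 = $2,249.07

$2,249.07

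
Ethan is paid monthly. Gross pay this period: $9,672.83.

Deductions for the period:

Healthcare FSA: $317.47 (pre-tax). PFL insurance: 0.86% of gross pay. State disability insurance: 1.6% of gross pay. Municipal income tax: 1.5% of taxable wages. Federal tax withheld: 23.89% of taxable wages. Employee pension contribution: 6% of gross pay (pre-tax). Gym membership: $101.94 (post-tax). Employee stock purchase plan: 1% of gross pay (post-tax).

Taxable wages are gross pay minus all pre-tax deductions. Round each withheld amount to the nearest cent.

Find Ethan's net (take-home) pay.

$6,110.39

Healthcare FSA: $317.47
Employee pension contribution: $9,672.83 × 0.06 = $580.37
Pre-tax total = $317.47 + $580.37 = $897.84
Taxable wages = $9,672.83 − $897.84 = $8,774.99
Municipal income tax: $8,774.99 × 0.015 = $131.62
Federal tax withheld: $8,774.99 × 0.2389 = $2,096.35
PFL insurance: $9,672.83 × 0.0086 = $83.19
State disability insurance: $9,672.83 × 0.016 = $154.77
Employee stock purchase plan: $9,672.83 × 0.01 = $96.73
Gym membership: $101.94
Total deductions = $317.47 + $580.37 + $131.62 + $2,096.35 + $83.19 + $154.77 + $96.73 + $101.94 = $3,562.44
Net pay = $9,672.83 − $3,562.44 = $6,110.39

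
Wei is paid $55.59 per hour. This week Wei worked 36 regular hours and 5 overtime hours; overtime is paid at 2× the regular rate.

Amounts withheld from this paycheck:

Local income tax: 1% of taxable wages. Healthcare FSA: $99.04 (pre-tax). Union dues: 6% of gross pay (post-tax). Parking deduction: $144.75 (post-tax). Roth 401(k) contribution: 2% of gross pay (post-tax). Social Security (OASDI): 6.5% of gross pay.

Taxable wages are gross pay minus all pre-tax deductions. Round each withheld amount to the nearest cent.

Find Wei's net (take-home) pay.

$1917.99

Regular pay: 36 × $55.59 = $2001.24
Overtime pay: 5 × $55.59 × 2 = $555.90
Gross pay = $2001.24 + $555.90 = $2557.14
Healthcare FSA: $99.04
Taxable wages = $2557.14 − $99.04 = $2458.10
Local income tax: $2458.10 × 0.01 = $24.58
Social Security (OASDI): $2557.14 × 0.065 = $166.21
Roth 401(k) contribution: $2557.14 × 0.02 = $51.14
Union dues: $2557.14 × 0.06 = $153.43
Parking deduction: $144.75
Total deductions = $99.04 + $24.58 + $166.21 + $51.14 + $153.43 + $144.75 = $639.15
Net pay = $2557.14 − $639.15 = $1917.99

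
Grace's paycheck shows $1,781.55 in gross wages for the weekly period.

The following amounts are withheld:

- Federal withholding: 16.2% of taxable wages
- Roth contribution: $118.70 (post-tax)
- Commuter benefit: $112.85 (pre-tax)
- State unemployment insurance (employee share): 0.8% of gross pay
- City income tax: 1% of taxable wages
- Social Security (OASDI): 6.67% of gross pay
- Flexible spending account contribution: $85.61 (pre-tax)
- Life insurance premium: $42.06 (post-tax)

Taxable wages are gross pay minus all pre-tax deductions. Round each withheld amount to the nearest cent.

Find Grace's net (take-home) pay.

$1,016.96

Flexible spending account contribution: $85.61
Commuter benefit: $112.85
Pre-tax total = $85.61 + $112.85 = $198.46
Taxable wages = $1,781.55 − $198.46 = $1,583.09
Federal withholding: $1,583.09 × 0.162 = $256.46
City income tax: $1,583.09 × 0.01 = $15.83
Social Security (OASDI): $1,781.55 × 0.0667 = $118.83
State unemployment insurance (employee share): $1,781.55 × 0.008 = $14.25
Life insurance premium: $42.06
Roth contribution: $118.70
Total deductions = $85.61 + $112.85 + $256.46 + $15.83 + $118.83 + $14.25 + $42.06 + $118.70 = $764.59
Net pay = $1,781.55 − $764.59 = $1,016.96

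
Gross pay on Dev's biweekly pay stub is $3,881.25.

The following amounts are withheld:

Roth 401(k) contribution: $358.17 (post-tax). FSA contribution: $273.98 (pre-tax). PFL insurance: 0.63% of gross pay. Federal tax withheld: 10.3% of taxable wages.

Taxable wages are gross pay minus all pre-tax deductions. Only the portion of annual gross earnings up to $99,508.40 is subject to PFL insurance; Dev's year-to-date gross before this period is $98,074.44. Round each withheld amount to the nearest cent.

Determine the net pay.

$2,868.52

FSA contribution: $273.98
Taxable wages = $3,881.25 − $273.98 = $3,607.27
Federal tax withheld: $3,607.27 × 0.103 = $371.55
PFL insurance: only $99,508.40 − $98,074.44 = $1,433.96 of this check is subject → $1,433.96 × 0.0063 = $9.03
Roth 401(k) contribution: $358.17
Total deductions = $273.98 + $371.55 + $9.03 + $358.17 = $1,012.73
Net pay = $3,881.25 − $1,012.73 = $2,868.52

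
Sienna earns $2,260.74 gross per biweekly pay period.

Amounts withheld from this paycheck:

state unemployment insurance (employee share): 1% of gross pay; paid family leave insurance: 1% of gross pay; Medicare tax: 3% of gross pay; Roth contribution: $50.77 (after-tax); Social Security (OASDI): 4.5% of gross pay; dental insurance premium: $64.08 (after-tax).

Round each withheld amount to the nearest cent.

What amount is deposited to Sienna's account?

State unemployment insurance (employee share): $2,260.74 × 0.01 = $22.61
Social Security (OASDI): $2,260.74 × 0.045 = $101.73
Paid family leave insurance: $2,260.74 × 0.01 = $22.61
Medicare tax: $2,260.74 × 0.03 = $67.82
Dental insurance premium: $64.08
Roth contribution: $50.77
Total deductions = $22.61 + $101.73 + $22.61 + $67.82 + $64.08 + $50.77 = $329.62
Net pay = $2,260.74 − $329.62 = $1,931.12

$1,931.12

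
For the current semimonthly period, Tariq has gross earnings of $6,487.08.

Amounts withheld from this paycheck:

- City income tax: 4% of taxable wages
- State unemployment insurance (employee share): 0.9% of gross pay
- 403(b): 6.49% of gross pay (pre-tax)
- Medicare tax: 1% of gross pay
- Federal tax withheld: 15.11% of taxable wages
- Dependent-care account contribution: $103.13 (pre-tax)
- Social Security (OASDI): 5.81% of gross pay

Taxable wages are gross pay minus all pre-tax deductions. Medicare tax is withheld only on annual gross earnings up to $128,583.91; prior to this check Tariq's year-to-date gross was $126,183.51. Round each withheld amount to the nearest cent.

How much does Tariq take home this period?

$4,364.14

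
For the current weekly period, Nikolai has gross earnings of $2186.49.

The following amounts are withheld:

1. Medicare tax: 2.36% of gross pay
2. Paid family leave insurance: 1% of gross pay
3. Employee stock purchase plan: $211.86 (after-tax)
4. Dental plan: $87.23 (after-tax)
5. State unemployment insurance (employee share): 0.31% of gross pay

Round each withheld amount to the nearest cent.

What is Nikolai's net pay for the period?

Paid family leave insurance: $2186.49 × 0.01 = $21.86
State unemployment insurance (employee share): $2186.49 × 0.0031 = $6.78
Medicare tax: $2186.49 × 0.0236 = $51.60
Dental plan: $87.23
Employee stock purchase plan: $211.86
Total deductions = $21.86 + $6.78 + $51.60 + $87.23 + $211.86 = $379.33
Net pay = $2186.49 − $379.33 = $1807.16

$1807.16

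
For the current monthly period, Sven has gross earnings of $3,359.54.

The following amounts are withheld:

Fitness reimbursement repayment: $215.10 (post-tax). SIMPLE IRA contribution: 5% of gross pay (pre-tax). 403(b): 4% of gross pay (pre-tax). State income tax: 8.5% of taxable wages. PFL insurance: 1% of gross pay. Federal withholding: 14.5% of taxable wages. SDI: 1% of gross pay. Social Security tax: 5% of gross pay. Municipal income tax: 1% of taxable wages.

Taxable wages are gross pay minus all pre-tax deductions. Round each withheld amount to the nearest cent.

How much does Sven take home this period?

403(b): $3,359.54 × 0.04 = $134.38
SIMPLE IRA contribution: $3,359.54 × 0.05 = $167.98
Pre-tax total = $134.38 + $167.98 = $302.36
Taxable wages = $3,359.54 − $302.36 = $3,057.18
State income tax: $3,057.18 × 0.085 = $259.86
Federal withholding: $3,057.18 × 0.145 = $443.29
Municipal income tax: $3,057.18 × 0.01 = $30.57
Social Security tax: $3,359.54 × 0.05 = $167.98
PFL insurance: $3,359.54 × 0.01 = $33.60
SDI: $3,359.54 × 0.01 = $33.60
Fitness reimbursement repayment: $215.10
Total deductions = $134.38 + $167.98 + $259.86 + $443.29 + $30.57 + $167.98 + $33.60 + $33.60 + $215.10 = $1,486.36
Net pay = $3,359.54 − $1,486.36 = $1,873.18

$1,873.18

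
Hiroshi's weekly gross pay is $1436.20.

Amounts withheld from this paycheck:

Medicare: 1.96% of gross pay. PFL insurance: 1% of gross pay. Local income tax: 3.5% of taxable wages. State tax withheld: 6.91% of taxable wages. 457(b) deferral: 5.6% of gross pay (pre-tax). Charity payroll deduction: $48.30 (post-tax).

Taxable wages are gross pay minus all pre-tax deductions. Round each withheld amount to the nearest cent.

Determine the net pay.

$1123.83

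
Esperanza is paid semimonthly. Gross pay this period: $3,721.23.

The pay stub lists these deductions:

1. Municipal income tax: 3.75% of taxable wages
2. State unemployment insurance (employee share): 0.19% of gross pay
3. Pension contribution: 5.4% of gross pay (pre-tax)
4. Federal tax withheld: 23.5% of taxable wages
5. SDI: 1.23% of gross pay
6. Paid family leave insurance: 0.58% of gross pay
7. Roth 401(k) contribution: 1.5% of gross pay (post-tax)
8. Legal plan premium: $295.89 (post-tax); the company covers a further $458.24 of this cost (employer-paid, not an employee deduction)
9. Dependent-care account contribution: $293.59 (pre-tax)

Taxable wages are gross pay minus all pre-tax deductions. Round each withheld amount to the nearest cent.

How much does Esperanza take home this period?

$1,921.29

Pension contribution: $3,721.23 × 0.054 = $200.95
Dependent-care account contribution: $293.59
Pre-tax total = $200.95 + $293.59 = $494.54
Taxable wages = $3,721.23 − $494.54 = $3,226.69
Municipal income tax: $3,226.69 × 0.0375 = $121.00
Federal tax withheld: $3,226.69 × 0.235 = $758.27
State unemployment insurance (employee share): $3,721.23 × 0.0019 = $7.07
Paid family leave insurance: $3,721.23 × 0.0058 = $21.58
SDI: $3,721.23 × 0.0123 = $45.77
Roth 401(k) contribution: $3,721.23 × 0.015 = $55.82
Legal plan premium: $295.89
(Employer's $458.24 toward legal plan premium is not withheld from the employee.)
Total deductions = $200.95 + $293.59 + $121.00 + $758.27 + $7.07 + $21.58 + $45.77 + $55.82 + $295.89 = $1,799.94
Net pay = $3,721.23 − $1,799.94 = $1,921.29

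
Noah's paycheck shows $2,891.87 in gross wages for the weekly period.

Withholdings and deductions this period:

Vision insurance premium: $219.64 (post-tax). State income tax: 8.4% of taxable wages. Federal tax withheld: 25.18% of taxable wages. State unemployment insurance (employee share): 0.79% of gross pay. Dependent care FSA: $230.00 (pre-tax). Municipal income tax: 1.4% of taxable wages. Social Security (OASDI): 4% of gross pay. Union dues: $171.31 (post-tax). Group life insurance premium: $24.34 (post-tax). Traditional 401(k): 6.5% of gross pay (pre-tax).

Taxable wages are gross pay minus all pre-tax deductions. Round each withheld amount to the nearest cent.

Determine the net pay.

Dependent care FSA: $230.00
Traditional 401(k): $2,891.87 × 0.065 = $187.97
Pre-tax total = $230.00 + $187.97 = $417.97
Taxable wages = $2,891.87 − $417.97 = $2,473.90
State income tax: $2,473.90 × 0.084 = $207.81
Municipal income tax: $2,473.90 × 0.014 = $34.63
Federal tax withheld: $2,473.90 × 0.2518 = $622.93
State unemployment insurance (employee share): $2,891.87 × 0.0079 = $22.85
Social Security (OASDI): $2,891.87 × 0.04 = $115.67
Group life insurance premium: $24.34
Vision insurance premium: $219.64
Union dues: $171.31
Total deductions = $230.00 + $187.97 + $207.81 + $34.63 + $622.93 + $22.85 + $115.67 + $24.34 + $219.64 + $171.31 = $1,837.15
Net pay = $2,891.87 − $1,837.15 = $1,054.72

$1,054.72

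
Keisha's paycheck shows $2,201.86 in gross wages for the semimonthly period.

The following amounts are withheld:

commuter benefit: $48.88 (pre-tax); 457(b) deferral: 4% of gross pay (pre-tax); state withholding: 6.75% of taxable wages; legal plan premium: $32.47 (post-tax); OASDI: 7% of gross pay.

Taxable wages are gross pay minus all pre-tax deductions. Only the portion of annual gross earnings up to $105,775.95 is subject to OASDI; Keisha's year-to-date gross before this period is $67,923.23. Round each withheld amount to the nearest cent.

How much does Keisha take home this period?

457(b) deferral: $2,201.86 × 0.04 = $88.07
Commuter benefit: $48.88
Pre-tax total = $88.07 + $48.88 = $136.95
Taxable wages = $2,201.86 − $136.95 = $2,064.91
State withholding: $2,064.91 × 0.0675 = $139.38
OASDI: cap not yet reached, full $2,201.86 is subject → $2,201.86 × 0.07 = $154.13
Legal plan premium: $32.47
Total deductions = $88.07 + $48.88 + $139.38 + $154.13 + $32.47 = $462.93
Net pay = $2,201.86 − $462.93 = $1,738.93

$1,738.93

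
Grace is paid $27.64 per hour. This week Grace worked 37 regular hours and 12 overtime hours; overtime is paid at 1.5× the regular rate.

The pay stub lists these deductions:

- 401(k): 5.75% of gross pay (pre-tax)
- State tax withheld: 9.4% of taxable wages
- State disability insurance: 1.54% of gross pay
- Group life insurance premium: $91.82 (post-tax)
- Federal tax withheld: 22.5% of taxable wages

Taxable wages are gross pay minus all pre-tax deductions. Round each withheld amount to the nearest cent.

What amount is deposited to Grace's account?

Regular pay: 37 × $27.64 = $1,022.68
Overtime pay: 12 × $27.64 × 1.5 = $497.52
Gross pay = $1,022.68 + $497.52 = $1,520.20
401(k): $1,520.20 × 0.0575 = $87.41
Taxable wages = $1,520.20 − $87.41 = $1,432.79
Federal tax withheld: $1,432.79 × 0.225 = $322.38
State tax withheld: $1,432.79 × 0.094 = $134.68
State disability insurance: $1,520.20 × 0.0154 = $23.41
Group life insurance premium: $91.82
Total deductions = $87.41 + $322.38 + $134.68 + $23.41 + $91.82 = $659.70
Net pay = $1,520.20 − $659.70 = $860.50

$860.50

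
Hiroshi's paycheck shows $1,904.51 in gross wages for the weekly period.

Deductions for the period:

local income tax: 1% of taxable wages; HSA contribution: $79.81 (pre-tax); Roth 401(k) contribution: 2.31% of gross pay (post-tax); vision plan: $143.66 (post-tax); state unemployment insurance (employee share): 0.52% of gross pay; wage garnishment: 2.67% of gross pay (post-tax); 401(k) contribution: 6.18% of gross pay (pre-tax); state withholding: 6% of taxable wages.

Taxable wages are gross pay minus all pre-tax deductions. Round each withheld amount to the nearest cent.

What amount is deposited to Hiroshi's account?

$1,339.11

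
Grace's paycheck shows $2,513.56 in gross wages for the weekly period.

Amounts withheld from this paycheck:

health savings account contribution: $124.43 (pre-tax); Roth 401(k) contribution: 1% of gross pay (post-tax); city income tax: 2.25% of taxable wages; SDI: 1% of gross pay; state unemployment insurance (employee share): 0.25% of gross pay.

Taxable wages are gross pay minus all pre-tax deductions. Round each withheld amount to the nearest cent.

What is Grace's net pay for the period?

$2,278.81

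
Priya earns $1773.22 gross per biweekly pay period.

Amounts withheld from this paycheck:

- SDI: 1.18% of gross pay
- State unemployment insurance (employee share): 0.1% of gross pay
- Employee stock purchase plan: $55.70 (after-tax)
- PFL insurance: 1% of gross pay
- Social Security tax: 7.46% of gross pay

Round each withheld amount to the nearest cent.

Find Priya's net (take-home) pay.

State unemployment insurance (employee share): $1773.22 × 0.001 = $1.77
Social Security tax: $1773.22 × 0.0746 = $132.28
PFL insurance: $1773.22 × 0.01 = $17.73
SDI: $1773.22 × 0.0118 = $20.92
Employee stock purchase plan: $55.70
Total deductions = $1.77 + $132.28 + $17.73 + $20.92 + $55.70 = $228.40
Net pay = $1773.22 − $228.40 = $1544.82

$1544.82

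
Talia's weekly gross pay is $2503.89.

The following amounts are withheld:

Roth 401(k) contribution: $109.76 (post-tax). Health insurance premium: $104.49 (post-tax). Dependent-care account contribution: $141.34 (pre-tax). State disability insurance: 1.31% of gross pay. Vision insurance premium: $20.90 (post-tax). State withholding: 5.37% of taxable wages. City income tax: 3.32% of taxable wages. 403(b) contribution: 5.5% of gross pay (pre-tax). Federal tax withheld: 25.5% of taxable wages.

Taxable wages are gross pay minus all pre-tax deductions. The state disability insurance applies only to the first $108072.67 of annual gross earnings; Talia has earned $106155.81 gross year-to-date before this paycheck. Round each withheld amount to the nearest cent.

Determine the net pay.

403(b) contribution: $2503.89 × 0.055 = $137.71
Dependent-care account contribution: $141.34
Pre-tax total = $137.71 + $141.34 = $279.05
Taxable wages = $2503.89 − $279.05 = $2224.84
City income tax: $2224.84 × 0.0332 = $73.86
State withholding: $2224.84 × 0.0537 = $119.47
Federal tax withheld: $2224.84 × 0.255 = $567.33
State disability insurance: only $108072.67 − $106155.81 = $1916.86 of this check is subject → $1916.86 × 0.0131 = $25.11
Vision insurance premium: $20.90
Roth 401(k) contribution: $109.76
Health insurance premium: $104.49
Total deductions = $137.71 + $141.34 + $73.86 + $119.47 + $567.33 + $25.11 + $20.90 + $109.76 + $104.49 = $1299.97
Net pay = $2503.89 − $1299.97 = $1203.92

$1203.92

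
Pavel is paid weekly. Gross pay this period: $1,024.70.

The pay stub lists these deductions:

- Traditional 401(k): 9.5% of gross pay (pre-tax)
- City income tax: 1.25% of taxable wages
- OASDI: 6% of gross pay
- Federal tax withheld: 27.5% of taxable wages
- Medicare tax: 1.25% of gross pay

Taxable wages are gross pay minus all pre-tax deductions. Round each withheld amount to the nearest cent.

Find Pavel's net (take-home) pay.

Traditional 401(k): $1,024.70 × 0.095 = $97.35
Taxable wages = $1,024.70 − $97.35 = $927.35
City income tax: $927.35 × 0.0125 = $11.59
Federal tax withheld: $927.35 × 0.275 = $255.02
Medicare tax: $1,024.70 × 0.0125 = $12.81
OASDI: $1,024.70 × 0.06 = $61.48
Total deductions = $97.35 + $11.59 + $255.02 + $12.81 + $61.48 = $438.25
Net pay = $1,024.70 − $438.25 = $586.45

$586.45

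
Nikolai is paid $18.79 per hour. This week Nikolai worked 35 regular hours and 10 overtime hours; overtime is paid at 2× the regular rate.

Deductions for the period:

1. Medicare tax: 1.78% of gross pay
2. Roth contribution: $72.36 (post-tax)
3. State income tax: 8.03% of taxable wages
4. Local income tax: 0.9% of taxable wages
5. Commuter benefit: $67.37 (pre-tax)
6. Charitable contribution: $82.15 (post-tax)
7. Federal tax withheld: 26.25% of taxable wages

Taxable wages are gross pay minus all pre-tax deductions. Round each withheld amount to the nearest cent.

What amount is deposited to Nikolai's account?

Regular pay: 35 × $18.79 = $657.65
Overtime pay: 10 × $18.79 × 2 = $375.80
Gross pay = $657.65 + $375.80 = $1,033.45
Commuter benefit: $67.37
Taxable wages = $1,033.45 − $67.37 = $966.08
Local income tax: $966.08 × 0.009 = $8.69
Federal tax withheld: $966.08 × 0.2625 = $253.60
State income tax: $966.08 × 0.0803 = $77.58
Medicare tax: $1,033.45 × 0.0178 = $18.40
Charitable contribution: $82.15
Roth contribution: $72.36
Total deductions = $67.37 + $8.69 + $253.60 + $77.58 + $18.40 + $82.15 + $72.36 = $580.15
Net pay = $1,033.45 − $580.15 = $453.30

$453.30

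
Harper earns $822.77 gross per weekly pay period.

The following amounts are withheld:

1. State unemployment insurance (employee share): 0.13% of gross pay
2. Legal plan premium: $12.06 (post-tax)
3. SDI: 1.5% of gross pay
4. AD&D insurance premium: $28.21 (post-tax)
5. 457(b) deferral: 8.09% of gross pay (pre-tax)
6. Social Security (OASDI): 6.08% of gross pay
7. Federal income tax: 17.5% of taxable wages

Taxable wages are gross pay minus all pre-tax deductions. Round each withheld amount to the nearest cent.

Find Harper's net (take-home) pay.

$520.17

457(b) deferral: $822.77 × 0.0809 = $66.56
Taxable wages = $822.77 − $66.56 = $756.21
Federal income tax: $756.21 × 0.175 = $132.34
Social Security (OASDI): $822.77 × 0.0608 = $50.02
SDI: $822.77 × 0.015 = $12.34
State unemployment insurance (employee share): $822.77 × 0.0013 = $1.07
Legal plan premium: $12.06
AD&D insurance premium: $28.21
Total deductions = $66.56 + $132.34 + $50.02 + $12.34 + $1.07 + $12.06 + $28.21 = $302.60
Net pay = $822.77 − $302.60 = $520.17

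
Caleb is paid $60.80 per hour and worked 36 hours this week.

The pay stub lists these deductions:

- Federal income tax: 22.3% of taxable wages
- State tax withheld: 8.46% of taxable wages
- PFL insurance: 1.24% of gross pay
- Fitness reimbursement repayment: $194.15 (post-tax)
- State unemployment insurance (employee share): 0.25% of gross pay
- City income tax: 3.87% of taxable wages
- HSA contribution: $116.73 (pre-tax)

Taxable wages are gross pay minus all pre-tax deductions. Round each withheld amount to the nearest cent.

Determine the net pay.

Gross pay: 36 × $60.80 = $2,188.80
HSA contribution: $116.73
Taxable wages = $2,188.80 − $116.73 = $2,072.07
City income tax: $2,072.07 × 0.0387 = $80.19
State tax withheld: $2,072.07 × 0.0846 = $175.30
Federal income tax: $2,072.07 × 0.223 = $462.07
PFL insurance: $2,188.80 × 0.0124 = $27.14
State unemployment insurance (employee share): $2,188.80 × 0.0025 = $5.47
Fitness reimbursement repayment: $194.15
Total deductions = $116.73 + $80.19 + $175.30 + $462.07 + $27.14 + $5.47 + $194.15 = $1,061.05
Net pay = $2,188.80 − $1,061.05 = $1,127.75

$1,127.75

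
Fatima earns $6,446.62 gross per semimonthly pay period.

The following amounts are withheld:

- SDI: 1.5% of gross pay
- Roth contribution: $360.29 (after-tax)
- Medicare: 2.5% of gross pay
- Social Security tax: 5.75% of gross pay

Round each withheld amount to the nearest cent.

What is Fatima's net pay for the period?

SDI: $6,446.62 × 0.015 = $96.70
Medicare: $6,446.62 × 0.025 = $161.17
Social Security tax: $6,446.62 × 0.0575 = $370.68
Roth contribution: $360.29
Total deductions = $96.70 + $161.17 + $370.68 + $360.29 = $988.84
Net pay = $6,446.62 − $988.84 = $5,457.78

$5,457.78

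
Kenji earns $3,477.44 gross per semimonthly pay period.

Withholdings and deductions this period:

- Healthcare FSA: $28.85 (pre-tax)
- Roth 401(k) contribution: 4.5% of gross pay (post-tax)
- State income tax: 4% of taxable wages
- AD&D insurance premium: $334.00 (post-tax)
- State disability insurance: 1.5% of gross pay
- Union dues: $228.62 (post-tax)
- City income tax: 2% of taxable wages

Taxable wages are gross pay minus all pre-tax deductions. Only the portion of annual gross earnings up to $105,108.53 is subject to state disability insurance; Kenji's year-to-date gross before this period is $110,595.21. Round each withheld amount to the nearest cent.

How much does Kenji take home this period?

$2,522.58

Healthcare FSA: $28.85
Taxable wages = $3,477.44 − $28.85 = $3,448.59
State income tax: $3,448.59 × 0.04 = $137.94
City income tax: $3,448.59 × 0.02 = $68.97
State disability insurance: annual cap $105,108.53 already reached (YTD $110,595.21), so $0.00
Roth 401(k) contribution: $3,477.44 × 0.045 = $156.48
AD&D insurance premium: $334.00
Union dues: $228.62
Total deductions = $28.85 + $137.94 + $68.97 + $0.00 + $156.48 + $334.00 + $228.62 = $954.86
Net pay = $3,477.44 − $954.86 = $2,522.58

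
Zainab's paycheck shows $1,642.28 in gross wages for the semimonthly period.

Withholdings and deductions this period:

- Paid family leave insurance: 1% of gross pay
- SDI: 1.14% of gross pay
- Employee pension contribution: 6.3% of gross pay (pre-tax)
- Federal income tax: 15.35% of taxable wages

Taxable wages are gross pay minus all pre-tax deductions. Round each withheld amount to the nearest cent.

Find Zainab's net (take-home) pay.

Employee pension contribution: $1,642.28 × 0.063 = $103.46
Taxable wages = $1,642.28 − $103.46 = $1,538.82
Federal income tax: $1,538.82 × 0.1535 = $236.21
Paid family leave insurance: $1,642.28 × 0.01 = $16.42
SDI: $1,642.28 × 0.0114 = $18.72
Total deductions = $103.46 + $236.21 + $16.42 + $18.72 = $374.81
Net pay = $1,642.28 − $374.81 = $1,267.47

$1,267.47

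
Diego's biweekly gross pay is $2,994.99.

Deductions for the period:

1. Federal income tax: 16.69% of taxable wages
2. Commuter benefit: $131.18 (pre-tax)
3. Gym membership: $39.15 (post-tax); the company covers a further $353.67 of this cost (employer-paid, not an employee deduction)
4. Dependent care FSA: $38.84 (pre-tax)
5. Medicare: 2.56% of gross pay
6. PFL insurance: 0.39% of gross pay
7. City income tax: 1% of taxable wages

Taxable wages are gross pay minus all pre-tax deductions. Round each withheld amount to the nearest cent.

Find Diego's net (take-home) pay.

$2,197.73

Commuter benefit: $131.18
Dependent care FSA: $38.84
Pre-tax total = $131.18 + $38.84 = $170.02
Taxable wages = $2,994.99 − $170.02 = $2,824.97
City income tax: $2,824.97 × 0.01 = $28.25
Federal income tax: $2,824.97 × 0.1669 = $471.49
Medicare: $2,994.99 × 0.0256 = $76.67
PFL insurance: $2,994.99 × 0.0039 = $11.68
Gym membership: $39.15
(Employer's $353.67 toward gym membership is not withheld from the employee.)
Total deductions = $131.18 + $38.84 + $28.25 + $471.49 + $76.67 + $11.68 + $39.15 = $797.26
Net pay = $2,994.99 − $797.26 = $2,197.73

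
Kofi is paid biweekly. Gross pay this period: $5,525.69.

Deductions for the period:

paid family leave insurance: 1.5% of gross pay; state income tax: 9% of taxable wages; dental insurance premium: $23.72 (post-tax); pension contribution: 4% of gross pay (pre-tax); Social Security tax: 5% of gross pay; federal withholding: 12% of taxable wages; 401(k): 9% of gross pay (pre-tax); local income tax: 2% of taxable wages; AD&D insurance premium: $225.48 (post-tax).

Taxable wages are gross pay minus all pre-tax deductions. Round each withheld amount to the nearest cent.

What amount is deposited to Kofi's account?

$3,093.29

401(k): $5,525.69 × 0.09 = $497.31
Pension contribution: $5,525.69 × 0.04 = $221.03
Pre-tax total = $497.31 + $221.03 = $718.34
Taxable wages = $5,525.69 − $718.34 = $4,807.35
Local income tax: $4,807.35 × 0.02 = $96.15
Federal withholding: $4,807.35 × 0.12 = $576.88
State income tax: $4,807.35 × 0.09 = $432.66
Social Security tax: $5,525.69 × 0.05 = $276.28
Paid family leave insurance: $5,525.69 × 0.015 = $82.89
Dental insurance premium: $23.72
AD&D insurance premium: $225.48
Total deductions = $497.31 + $221.03 + $96.15 + $576.88 + $432.66 + $276.28 + $82.89 + $23.72 + $225.48 = $2,432.40
Net pay = $5,525.69 − $2,432.40 = $3,093.29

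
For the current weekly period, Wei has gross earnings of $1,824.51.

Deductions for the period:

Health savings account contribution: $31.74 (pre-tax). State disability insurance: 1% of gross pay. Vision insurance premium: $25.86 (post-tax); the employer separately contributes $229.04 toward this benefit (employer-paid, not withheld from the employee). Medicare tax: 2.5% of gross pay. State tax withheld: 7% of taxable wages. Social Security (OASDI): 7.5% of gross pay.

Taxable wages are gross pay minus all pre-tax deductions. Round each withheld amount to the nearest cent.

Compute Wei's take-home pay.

$1,440.72

Health savings account contribution: $31.74
Taxable wages = $1,824.51 − $31.74 = $1,792.77
State tax withheld: $1,792.77 × 0.07 = $125.49
Medicare tax: $1,824.51 × 0.025 = $45.61
Social Security (OASDI): $1,824.51 × 0.075 = $136.84
State disability insurance: $1,824.51 × 0.01 = $18.25
Vision insurance premium: $25.86
(Employer's $229.04 toward vision insurance premium is not withheld from the employee.)
Total deductions = $31.74 + $125.49 + $45.61 + $136.84 + $18.25 + $25.86 = $383.79
Net pay = $1,824.51 − $383.79 = $1,440.72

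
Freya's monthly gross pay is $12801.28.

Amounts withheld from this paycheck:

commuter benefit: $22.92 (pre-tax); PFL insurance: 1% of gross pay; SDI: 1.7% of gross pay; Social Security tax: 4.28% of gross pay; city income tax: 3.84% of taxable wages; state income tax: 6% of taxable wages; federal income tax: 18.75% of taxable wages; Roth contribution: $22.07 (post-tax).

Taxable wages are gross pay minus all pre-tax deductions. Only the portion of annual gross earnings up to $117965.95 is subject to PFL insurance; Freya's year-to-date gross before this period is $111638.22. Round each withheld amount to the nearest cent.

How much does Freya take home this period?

$8274.17

Commuter benefit: $22.92
Taxable wages = $12801.28 − $22.92 = $12778.36
City income tax: $12778.36 × 0.0384 = $490.69
Federal income tax: $12778.36 × 0.1875 = $2395.94
State income tax: $12778.36 × 0.06 = $766.70
Social Security tax: $12801.28 × 0.0428 = $547.89
SDI: $12801.28 × 0.017 = $217.62
PFL insurance: only $117965.95 − $111638.22 = $6327.73 of this check is subject → $6327.73 × 0.01 = $63.28
Roth contribution: $22.07
Total deductions = $22.92 + $490.69 + $2395.94 + $766.70 + $547.89 + $217.62 + $63.28 + $22.07 = $4527.11
Net pay = $12801.28 − $4527.11 = $8274.17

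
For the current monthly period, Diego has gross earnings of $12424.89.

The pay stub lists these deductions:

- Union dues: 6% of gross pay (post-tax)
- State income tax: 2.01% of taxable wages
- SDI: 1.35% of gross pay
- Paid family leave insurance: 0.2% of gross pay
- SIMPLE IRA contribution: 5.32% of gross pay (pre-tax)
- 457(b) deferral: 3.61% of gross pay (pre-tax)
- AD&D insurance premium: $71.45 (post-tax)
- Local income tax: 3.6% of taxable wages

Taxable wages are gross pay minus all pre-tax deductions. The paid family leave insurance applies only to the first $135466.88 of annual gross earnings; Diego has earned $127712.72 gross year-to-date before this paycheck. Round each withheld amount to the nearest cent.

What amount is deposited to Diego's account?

457(b) deferral: $12424.89 × 0.0361 = $448.54
SIMPLE IRA contribution: $12424.89 × 0.0532 = $661.00
Pre-tax total = $448.54 + $661.00 = $1109.54
Taxable wages = $12424.89 − $1109.54 = $11315.35
State income tax: $11315.35 × 0.0201 = $227.44
Local income tax: $11315.35 × 0.036 = $407.35
Paid family leave insurance: only $135466.88 − $127712.72 = $7754.16 of this check is subject → $7754.16 × 0.002 = $15.51
SDI: $12424.89 × 0.0135 = $167.74
Union dues: $12424.89 × 0.06 = $745.49
AD&D insurance premium: $71.45
Total deductions = $448.54 + $661.00 + $227.44 + $407.35 + $15.51 + $167.74 + $745.49 + $71.45 = $2744.52
Net pay = $12424.89 − $2744.52 = $9680.37

$9680.37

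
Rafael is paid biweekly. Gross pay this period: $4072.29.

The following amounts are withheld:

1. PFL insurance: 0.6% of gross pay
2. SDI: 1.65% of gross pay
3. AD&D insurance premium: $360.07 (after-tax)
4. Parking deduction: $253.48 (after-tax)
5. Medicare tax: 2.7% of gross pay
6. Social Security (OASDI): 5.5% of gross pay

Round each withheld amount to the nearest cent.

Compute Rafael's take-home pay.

Medicare tax: $4072.29 × 0.027 = $109.95
Social Security (OASDI): $4072.29 × 0.055 = $223.98
SDI: $4072.29 × 0.0165 = $67.19
PFL insurance: $4072.29 × 0.006 = $24.43
Parking deduction: $253.48
AD&D insurance premium: $360.07
Total deductions = $109.95 + $223.98 + $67.19 + $24.43 + $253.48 + $360.07 = $1039.10
Net pay = $4072.29 − $1039.10 = $3033.19

$3033.19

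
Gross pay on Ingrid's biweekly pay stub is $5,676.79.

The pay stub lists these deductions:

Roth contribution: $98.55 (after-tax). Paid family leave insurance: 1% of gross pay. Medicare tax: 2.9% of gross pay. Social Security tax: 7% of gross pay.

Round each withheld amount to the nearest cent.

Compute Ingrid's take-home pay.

$4,959.46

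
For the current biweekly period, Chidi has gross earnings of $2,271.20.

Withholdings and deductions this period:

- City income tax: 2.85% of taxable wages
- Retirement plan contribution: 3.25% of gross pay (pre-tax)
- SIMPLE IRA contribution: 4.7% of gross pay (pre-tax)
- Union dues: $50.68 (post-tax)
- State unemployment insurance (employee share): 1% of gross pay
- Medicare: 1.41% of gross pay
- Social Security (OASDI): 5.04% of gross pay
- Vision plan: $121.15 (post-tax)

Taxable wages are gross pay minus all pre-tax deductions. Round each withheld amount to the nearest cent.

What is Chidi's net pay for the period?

$1,690.03

Retirement plan contribution: $2,271.20 × 0.0325 = $73.81
SIMPLE IRA contribution: $2,271.20 × 0.047 = $106.75
Pre-tax total = $73.81 + $106.75 = $180.56
Taxable wages = $2,271.20 − $180.56 = $2,090.64
City income tax: $2,090.64 × 0.0285 = $59.58
Social Security (OASDI): $2,271.20 × 0.0504 = $114.47
State unemployment insurance (employee share): $2,271.20 × 0.01 = $22.71
Medicare: $2,271.20 × 0.0141 = $32.02
Vision plan: $121.15
Union dues: $50.68
Total deductions = $73.81 + $106.75 + $59.58 + $114.47 + $22.71 + $32.02 + $121.15 + $50.68 = $581.17
Net pay = $2,271.20 − $581.17 = $1,690.03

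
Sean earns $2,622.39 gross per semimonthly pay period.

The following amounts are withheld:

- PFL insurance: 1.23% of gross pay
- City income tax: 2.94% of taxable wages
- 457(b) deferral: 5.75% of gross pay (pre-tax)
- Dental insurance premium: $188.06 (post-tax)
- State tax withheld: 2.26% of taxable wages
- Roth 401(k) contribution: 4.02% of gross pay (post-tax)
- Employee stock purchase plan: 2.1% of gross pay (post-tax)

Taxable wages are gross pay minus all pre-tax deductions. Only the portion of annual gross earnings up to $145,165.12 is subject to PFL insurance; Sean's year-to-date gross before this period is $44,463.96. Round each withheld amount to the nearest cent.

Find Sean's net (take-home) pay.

$1,962.26

457(b) deferral: $2,622.39 × 0.0575 = $150.79
Taxable wages = $2,622.39 − $150.79 = $2,471.60
State tax withheld: $2,471.60 × 0.0226 = $55.86
City income tax: $2,471.60 × 0.0294 = $72.67
PFL insurance: cap not yet reached, full $2,622.39 is subject → $2,622.39 × 0.0123 = $32.26
Employee stock purchase plan: $2,622.39 × 0.021 = $55.07
Roth 401(k) contribution: $2,622.39 × 0.0402 = $105.42
Dental insurance premium: $188.06
Total deductions = $150.79 + $55.86 + $72.67 + $32.26 + $55.07 + $105.42 + $188.06 = $660.13
Net pay = $2,622.39 − $660.13 = $1,962.26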